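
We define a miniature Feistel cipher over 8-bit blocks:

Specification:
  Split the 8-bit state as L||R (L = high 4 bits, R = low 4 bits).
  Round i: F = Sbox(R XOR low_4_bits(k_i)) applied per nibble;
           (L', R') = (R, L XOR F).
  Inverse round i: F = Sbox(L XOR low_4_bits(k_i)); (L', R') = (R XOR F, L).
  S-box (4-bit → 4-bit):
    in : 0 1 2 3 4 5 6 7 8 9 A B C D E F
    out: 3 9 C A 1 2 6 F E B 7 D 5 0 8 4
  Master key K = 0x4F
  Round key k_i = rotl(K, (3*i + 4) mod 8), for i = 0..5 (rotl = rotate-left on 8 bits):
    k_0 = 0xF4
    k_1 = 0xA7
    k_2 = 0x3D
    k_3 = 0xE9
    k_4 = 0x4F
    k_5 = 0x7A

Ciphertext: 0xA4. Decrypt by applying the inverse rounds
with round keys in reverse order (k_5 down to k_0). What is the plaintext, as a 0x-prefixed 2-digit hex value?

0xF6

s_0 = ciphertext = 0xA4
s_1 = InvRound(s_0, k_5) = 0x7A
s_2 = InvRound(s_1, k_4) = 0x47
s_3 = InvRound(s_2, k_3) = 0x74
s_4 = InvRound(s_3, k_2) = 0x37
s_5 = InvRound(s_4, k_1) = 0x63
s_6 = InvRound(s_5, k_0) = 0xF6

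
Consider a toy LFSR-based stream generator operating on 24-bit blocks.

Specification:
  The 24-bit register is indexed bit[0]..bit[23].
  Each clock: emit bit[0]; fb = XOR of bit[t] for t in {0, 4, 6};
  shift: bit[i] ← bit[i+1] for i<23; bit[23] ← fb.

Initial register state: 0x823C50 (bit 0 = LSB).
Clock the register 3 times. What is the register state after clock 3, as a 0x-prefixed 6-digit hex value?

0x90478A

reg_0 = 0x823C50
clock 1: out=0, reg = 0x411E28
clock 2: out=0, reg = 0x208F14
clock 3: out=0, reg = 0x90478A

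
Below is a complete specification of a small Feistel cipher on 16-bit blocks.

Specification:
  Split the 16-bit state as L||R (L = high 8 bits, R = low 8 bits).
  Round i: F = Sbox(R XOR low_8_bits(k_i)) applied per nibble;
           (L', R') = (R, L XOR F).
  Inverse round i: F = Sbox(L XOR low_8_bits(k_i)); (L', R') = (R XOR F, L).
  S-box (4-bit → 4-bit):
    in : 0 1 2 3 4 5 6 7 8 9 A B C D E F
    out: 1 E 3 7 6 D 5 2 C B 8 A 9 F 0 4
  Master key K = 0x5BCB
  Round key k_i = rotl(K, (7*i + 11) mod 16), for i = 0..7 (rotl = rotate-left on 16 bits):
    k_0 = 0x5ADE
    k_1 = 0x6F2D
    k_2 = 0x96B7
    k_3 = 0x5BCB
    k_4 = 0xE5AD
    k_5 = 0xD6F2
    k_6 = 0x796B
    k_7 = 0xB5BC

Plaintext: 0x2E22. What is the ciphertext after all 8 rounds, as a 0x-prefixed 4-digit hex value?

0xD0EE

s_0 = plaintext = 0x2E22
s_1 = Round(s_0, k_0) = 0x2267
s_2 = Round(s_1, k_1) = 0x674A
s_3 = Round(s_2, k_2) = 0x4A28
s_4 = Round(s_3, k_3) = 0x284D
s_5 = Round(s_4, k_4) = 0x4D29
s_6 = Round(s_5, k_5) = 0x29B7
s_7 = Round(s_6, k_6) = 0xB7D0
s_8 = Round(s_7, k_7) = 0xD0EE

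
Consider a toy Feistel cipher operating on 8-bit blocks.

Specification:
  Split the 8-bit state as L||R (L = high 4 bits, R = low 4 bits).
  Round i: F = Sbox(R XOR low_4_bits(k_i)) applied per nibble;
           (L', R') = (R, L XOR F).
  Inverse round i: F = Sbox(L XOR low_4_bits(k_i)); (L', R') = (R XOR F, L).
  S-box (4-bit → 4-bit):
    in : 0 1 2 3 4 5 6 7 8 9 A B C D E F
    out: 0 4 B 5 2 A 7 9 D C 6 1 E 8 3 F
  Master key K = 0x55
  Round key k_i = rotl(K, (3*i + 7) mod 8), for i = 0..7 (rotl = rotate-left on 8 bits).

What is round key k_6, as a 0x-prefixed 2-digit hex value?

K = 0x55
k_0 = rotl(K, (3*0+7) mod 8) = rotl(K, 7) = 0xAA
k_1 = rotl(K, (3*1+7) mod 8) = rotl(K, 2) = 0x55
k_2 = rotl(K, (3*2+7) mod 8) = rotl(K, 5) = 0xAA
k_3 = rotl(K, (3*3+7) mod 8) = rotl(K, 0) = 0x55
k_4 = rotl(K, (3*4+7) mod 8) = rotl(K, 3) = 0xAA
k_5 = rotl(K, (3*5+7) mod 8) = rotl(K, 6) = 0x55
k_6 = rotl(K, (3*6+7) mod 8) = rotl(K, 1) = 0xAA

0xAA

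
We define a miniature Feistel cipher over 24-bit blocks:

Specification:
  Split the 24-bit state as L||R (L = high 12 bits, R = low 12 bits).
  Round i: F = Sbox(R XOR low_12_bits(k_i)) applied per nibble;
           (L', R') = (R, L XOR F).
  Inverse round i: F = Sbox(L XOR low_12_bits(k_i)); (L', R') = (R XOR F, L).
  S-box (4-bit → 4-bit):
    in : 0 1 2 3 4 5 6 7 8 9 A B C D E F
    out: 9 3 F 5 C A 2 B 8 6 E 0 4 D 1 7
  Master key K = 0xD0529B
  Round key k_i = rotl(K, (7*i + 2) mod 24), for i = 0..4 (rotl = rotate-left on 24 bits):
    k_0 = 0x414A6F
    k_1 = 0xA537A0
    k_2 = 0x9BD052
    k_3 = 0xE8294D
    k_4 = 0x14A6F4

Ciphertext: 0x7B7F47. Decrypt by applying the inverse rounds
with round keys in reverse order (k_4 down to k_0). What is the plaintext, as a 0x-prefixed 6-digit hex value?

0xBB2FBD

s_0 = ciphertext = 0x7B7F47
s_1 = InvRound(s_0, k_4) = 0xC827B7
s_2 = InvRound(s_1, k_3) = 0xDF0C82
s_3 = InvRound(s_2, k_2) = 0x16DDF0
s_4 = InvRound(s_3, k_1) = 0xFBD16D
s_5 = InvRound(s_4, k_0) = 0xBB2FBD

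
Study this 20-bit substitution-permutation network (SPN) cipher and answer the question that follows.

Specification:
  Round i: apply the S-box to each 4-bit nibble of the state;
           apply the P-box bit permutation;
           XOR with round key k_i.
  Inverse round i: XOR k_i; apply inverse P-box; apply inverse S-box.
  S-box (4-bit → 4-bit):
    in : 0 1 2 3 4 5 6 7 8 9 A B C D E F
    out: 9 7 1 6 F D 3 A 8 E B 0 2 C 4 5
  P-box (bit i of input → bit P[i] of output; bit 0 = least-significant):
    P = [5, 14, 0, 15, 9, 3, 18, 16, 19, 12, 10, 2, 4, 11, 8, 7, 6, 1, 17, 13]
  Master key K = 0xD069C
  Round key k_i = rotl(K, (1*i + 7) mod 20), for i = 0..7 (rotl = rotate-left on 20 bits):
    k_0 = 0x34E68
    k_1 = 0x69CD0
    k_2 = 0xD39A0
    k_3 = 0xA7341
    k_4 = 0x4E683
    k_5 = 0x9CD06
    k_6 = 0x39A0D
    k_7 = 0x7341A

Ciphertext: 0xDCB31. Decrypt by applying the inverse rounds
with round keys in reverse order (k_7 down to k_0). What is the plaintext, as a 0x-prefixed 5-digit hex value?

s_0 = ciphertext = 0xDCB31
s_1 = InvRound(s_0, k_7) = 0x93164
s_2 = InvRound(s_1, k_6) = 0x53265
s_3 = InvRound(s_2, k_5) = 0xA31F4
s_4 = InvRound(s_3, k_4) = 0x1F4F4
s_5 = InvRound(s_4, k_3) = 0xE5505
s_6 = InvRound(s_5, k_2) = 0xD7D81
s_7 = InvRound(s_6, k_1) = 0x5F289
s_8 = InvRound(s_7, k_0) = 0x573E5

0x573E5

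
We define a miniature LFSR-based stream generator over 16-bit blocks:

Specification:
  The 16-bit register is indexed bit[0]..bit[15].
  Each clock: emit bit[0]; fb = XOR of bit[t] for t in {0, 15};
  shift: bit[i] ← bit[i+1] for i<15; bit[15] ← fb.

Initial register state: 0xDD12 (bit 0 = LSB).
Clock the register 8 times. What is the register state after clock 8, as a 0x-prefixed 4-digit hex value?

0xF1DD

reg_0 = 0xDD12
clock 1: out=0, reg = 0xEE89
clock 2: out=1, reg = 0x7744
clock 3: out=0, reg = 0x3BA2
clock 4: out=0, reg = 0x1DD1
clock 5: out=1, reg = 0x8EE8
clock 6: out=0, reg = 0xC774
clock 7: out=0, reg = 0xE3BA
clock 8: out=0, reg = 0xF1DD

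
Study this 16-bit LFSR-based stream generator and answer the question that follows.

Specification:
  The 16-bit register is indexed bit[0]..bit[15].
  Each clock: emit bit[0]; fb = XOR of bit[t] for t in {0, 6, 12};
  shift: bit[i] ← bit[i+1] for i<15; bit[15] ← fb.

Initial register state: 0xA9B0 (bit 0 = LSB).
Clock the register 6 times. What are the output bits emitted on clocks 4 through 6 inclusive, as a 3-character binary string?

reg_0 = 0xA9B0
clock 1: out=0, reg = 0x54D8
clock 2: out=0, reg = 0x2A6C
clock 3: out=0, reg = 0x9536
clock 4: out=0, reg = 0xCA9B
clock 5: out=1, reg = 0xE54D
clock 6: out=1, reg = 0x72A6

011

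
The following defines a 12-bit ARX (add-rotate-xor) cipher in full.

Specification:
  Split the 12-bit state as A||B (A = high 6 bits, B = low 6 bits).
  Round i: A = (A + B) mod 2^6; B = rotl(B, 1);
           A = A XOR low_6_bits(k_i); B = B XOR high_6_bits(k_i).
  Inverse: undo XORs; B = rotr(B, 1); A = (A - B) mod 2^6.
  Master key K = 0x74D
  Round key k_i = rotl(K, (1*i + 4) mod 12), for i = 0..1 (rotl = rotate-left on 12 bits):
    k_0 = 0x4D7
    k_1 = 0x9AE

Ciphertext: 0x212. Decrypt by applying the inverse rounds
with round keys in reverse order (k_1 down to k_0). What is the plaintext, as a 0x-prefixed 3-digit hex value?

0xDE4

s_0 = ciphertext = 0x212
s_1 = InvRound(s_0, k_1) = 0x31A
s_2 = InvRound(s_1, k_0) = 0xDE4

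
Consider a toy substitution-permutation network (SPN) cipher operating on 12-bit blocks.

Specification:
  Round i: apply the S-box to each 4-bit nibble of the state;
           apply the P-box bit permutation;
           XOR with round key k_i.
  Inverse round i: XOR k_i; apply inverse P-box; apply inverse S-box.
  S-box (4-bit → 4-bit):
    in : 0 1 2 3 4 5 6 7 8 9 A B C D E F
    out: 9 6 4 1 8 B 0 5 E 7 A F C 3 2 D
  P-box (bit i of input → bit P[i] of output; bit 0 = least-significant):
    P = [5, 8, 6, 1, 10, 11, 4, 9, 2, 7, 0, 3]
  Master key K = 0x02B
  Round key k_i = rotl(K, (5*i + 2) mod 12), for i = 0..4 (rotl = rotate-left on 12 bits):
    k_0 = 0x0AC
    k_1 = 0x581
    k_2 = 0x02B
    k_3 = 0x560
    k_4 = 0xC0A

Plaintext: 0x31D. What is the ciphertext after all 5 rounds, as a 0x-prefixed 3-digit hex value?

0x625

s_0 = plaintext = 0x31D
s_1 = Round(s_0, k_0) = 0x998
s_2 = Round(s_1, k_1) = 0x856
s_3 = Round(s_2, k_2) = 0xEA2
s_4 = Round(s_3, k_3) = 0xFA0
s_5 = Round(s_4, k_4) = 0x625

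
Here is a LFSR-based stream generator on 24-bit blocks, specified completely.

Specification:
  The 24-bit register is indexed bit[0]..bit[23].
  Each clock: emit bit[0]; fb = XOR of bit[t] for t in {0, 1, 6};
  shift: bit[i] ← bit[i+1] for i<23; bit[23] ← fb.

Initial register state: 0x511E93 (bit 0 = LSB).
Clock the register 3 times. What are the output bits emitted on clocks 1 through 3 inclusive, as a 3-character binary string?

reg_0 = 0x511E93
clock 1: out=1, reg = 0x288F49
clock 2: out=1, reg = 0x1447A4
clock 3: out=0, reg = 0x0A23D2

110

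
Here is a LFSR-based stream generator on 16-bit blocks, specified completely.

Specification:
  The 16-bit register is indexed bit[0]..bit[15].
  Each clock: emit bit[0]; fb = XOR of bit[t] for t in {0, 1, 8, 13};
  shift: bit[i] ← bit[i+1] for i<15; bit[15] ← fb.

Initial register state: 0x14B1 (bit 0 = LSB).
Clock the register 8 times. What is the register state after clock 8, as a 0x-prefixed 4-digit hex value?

reg_0 = 0x14B1
clock 1: out=1, reg = 0x8A58
clock 2: out=0, reg = 0x452C
clock 3: out=0, reg = 0xA296
clock 4: out=0, reg = 0x514B
clock 5: out=1, reg = 0xA8A5
clock 6: out=1, reg = 0x5452
clock 7: out=0, reg = 0xAA29
clock 8: out=1, reg = 0x5514

0x5514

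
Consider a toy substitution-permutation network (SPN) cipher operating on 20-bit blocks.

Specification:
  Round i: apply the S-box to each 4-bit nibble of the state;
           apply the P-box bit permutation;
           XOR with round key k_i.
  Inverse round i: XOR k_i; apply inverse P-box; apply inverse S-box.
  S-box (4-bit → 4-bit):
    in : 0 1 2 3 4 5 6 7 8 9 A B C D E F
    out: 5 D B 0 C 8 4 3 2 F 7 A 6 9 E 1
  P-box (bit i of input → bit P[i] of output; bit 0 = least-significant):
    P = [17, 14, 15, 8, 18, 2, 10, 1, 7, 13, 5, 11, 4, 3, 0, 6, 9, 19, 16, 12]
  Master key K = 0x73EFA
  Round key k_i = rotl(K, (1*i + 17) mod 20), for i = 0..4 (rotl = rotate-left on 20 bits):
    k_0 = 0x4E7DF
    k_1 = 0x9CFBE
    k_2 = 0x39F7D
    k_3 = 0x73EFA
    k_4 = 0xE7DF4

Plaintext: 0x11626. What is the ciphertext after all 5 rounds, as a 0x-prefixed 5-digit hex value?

0x3BC8B

s_0 = plaintext = 0x11626
s_1 = Round(s_0, k_0) = 0x175A8
s_2 = Round(s_1, k_1) = 0xC91A2
s_3 = Round(s_2, k_2) = 0xCD280
s_4 = Round(s_3, k_3) = 0xC962E
s_5 = Round(s_4, k_4) = 0x3BC8B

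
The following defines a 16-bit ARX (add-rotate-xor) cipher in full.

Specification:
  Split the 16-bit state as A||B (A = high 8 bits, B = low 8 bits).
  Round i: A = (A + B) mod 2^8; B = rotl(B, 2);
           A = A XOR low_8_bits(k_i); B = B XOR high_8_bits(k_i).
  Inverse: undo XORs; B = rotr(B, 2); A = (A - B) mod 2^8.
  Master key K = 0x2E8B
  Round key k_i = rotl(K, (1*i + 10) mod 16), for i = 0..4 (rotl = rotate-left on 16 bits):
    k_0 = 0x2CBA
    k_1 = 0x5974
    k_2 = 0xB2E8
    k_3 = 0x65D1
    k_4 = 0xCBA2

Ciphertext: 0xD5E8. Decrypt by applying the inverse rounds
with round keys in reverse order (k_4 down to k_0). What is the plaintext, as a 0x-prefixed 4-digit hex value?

s_0 = ciphertext = 0xD5E8
s_1 = InvRound(s_0, k_4) = 0xAFC8
s_2 = InvRound(s_1, k_3) = 0x136B
s_3 = InvRound(s_2, k_2) = 0x8576
s_4 = InvRound(s_3, k_1) = 0x26CB
s_5 = InvRound(s_4, k_0) = 0xA3F9

0xA3F9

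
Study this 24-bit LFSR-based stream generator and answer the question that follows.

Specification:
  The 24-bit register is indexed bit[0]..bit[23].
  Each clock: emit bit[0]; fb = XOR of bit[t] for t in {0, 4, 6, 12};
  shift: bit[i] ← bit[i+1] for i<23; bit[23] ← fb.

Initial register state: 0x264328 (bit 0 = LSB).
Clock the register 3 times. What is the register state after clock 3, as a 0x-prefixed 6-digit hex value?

reg_0 = 0x264328
clock 1: out=0, reg = 0x132194
clock 2: out=0, reg = 0x8990CA
clock 3: out=0, reg = 0x44C865

0x44C865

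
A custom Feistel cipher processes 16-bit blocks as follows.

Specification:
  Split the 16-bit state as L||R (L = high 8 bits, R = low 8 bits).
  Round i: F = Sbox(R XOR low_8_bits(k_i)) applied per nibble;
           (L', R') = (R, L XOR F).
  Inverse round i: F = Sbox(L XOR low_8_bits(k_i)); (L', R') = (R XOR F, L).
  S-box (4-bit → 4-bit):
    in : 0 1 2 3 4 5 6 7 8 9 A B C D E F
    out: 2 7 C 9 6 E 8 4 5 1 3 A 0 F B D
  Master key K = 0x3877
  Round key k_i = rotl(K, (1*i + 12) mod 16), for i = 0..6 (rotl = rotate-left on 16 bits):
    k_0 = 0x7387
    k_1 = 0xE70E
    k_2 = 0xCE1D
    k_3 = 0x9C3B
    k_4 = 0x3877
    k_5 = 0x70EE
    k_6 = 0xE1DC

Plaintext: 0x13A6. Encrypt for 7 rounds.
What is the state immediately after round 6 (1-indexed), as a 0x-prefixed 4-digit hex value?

s_0 = plaintext = 0x13A6
s_1 = Round(s_0, k_0) = 0xA6D4
s_2 = Round(s_1, k_1) = 0xD455
s_3 = Round(s_2, k_2) = 0x55B1
s_4 = Round(s_3, k_3) = 0xB106
s_5 = Round(s_4, k_4) = 0x06F6
s_6 = Round(s_5, k_5) = 0xF673
s_7 = Round(s_6, k_6) = 0x73CB

0xF673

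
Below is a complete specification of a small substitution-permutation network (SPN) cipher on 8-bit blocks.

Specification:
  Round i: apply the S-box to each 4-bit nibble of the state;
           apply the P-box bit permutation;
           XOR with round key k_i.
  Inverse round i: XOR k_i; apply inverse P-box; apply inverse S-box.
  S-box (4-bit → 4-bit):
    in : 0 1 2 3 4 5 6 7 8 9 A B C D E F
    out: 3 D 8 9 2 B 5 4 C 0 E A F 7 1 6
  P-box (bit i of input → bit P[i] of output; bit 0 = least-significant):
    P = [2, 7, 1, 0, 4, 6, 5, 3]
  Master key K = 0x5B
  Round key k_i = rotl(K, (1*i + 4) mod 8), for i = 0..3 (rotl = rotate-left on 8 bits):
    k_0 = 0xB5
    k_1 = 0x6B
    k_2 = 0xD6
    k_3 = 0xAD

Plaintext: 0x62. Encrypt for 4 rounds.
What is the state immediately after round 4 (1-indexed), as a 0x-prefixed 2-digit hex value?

0x44

s_0 = plaintext = 0x62
s_1 = Round(s_0, k_0) = 0x84
s_2 = Round(s_1, k_1) = 0xC3
s_3 = Round(s_2, k_2) = 0xAB
s_4 = Round(s_3, k_3) = 0x44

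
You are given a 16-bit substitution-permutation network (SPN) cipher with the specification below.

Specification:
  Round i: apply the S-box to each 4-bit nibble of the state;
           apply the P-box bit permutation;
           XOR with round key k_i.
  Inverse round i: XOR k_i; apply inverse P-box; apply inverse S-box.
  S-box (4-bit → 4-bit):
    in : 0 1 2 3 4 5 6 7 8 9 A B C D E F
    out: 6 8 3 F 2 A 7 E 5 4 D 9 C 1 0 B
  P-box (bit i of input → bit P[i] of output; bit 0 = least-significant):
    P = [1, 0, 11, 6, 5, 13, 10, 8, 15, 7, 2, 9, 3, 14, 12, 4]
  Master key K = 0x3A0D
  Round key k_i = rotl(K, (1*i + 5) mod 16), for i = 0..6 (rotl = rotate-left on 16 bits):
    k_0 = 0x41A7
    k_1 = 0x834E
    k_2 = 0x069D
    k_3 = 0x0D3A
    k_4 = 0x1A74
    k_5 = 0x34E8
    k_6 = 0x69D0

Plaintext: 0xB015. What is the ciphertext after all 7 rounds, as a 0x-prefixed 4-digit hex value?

0xD265

s_0 = plaintext = 0xB015
s_1 = Round(s_0, k_0) = 0x407A
s_2 = Round(s_1, k_1) = 0xEE88
s_3 = Round(s_2, k_2) = 0x0ABF
s_4 = Round(s_3, k_3) = 0xDE5D
s_5 = Round(s_4, k_4) = 0x3B7E
s_6 = Round(s_5, k_5) = 0xC3F0
s_7 = Round(s_6, k_6) = 0xD265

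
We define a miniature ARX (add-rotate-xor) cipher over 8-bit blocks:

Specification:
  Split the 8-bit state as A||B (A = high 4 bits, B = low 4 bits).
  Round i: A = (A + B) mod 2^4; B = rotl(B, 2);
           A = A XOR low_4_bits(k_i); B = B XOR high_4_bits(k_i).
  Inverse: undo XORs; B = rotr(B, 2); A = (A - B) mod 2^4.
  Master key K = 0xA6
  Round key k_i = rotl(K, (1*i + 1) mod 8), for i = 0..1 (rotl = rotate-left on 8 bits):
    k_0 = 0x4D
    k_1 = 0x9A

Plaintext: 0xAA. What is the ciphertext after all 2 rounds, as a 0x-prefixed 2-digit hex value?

s_0 = plaintext = 0xAA
s_1 = Round(s_0, k_0) = 0x9E
s_2 = Round(s_1, k_1) = 0xD2

0xD2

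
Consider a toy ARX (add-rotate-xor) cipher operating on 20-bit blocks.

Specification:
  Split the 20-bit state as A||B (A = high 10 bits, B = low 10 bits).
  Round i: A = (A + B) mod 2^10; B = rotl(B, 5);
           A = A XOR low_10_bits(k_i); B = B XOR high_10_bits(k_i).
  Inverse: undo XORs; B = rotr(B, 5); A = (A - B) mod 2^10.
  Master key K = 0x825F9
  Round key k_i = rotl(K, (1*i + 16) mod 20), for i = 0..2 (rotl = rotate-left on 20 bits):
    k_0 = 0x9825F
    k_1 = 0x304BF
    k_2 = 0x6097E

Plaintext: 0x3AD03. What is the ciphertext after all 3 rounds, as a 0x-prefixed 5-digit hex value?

0xEA7AC

s_0 = plaintext = 0x3AD03
s_1 = Round(s_0, k_0) = 0xEC608
s_2 = Round(s_1, k_1) = 0x419D1
s_3 = Round(s_2, k_2) = 0xEA7AC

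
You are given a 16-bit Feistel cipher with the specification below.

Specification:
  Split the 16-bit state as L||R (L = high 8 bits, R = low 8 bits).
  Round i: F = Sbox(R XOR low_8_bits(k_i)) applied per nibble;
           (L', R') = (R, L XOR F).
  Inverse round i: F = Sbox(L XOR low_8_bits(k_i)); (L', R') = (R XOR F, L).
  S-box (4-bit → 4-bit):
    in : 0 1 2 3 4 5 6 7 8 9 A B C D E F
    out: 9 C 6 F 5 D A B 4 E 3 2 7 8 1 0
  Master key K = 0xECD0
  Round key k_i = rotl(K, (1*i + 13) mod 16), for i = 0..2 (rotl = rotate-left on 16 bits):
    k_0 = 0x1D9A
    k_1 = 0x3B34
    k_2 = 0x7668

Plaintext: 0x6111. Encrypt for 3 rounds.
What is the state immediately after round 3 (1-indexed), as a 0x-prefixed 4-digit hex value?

0xDA05

s_0 = plaintext = 0x6111
s_1 = Round(s_0, k_0) = 0x1123
s_2 = Round(s_1, k_1) = 0x23DA
s_3 = Round(s_2, k_2) = 0xDA05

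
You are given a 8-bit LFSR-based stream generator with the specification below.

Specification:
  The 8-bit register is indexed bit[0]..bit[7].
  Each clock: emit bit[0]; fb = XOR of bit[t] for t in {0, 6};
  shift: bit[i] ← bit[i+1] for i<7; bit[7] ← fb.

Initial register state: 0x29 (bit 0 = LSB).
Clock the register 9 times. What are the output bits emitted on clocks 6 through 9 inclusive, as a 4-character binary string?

reg_0 = 0x29
clock 1: out=1, reg = 0x94
clock 2: out=0, reg = 0x4A
clock 3: out=0, reg = 0xA5
clock 4: out=1, reg = 0xD2
clock 5: out=0, reg = 0xE9
clock 6: out=1, reg = 0x74
clock 7: out=0, reg = 0xBA
clock 8: out=0, reg = 0x5D
clock 9: out=1, reg = 0x2E

1001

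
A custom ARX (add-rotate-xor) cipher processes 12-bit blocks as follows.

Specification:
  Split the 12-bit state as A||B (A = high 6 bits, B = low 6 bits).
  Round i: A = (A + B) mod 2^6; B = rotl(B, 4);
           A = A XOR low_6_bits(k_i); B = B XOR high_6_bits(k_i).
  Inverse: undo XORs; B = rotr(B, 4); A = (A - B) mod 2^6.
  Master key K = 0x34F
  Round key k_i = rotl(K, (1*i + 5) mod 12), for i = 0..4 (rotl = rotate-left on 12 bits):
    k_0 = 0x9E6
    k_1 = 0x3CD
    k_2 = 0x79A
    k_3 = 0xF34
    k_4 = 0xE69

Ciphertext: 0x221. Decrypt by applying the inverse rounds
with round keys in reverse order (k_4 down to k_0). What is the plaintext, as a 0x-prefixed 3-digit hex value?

s_0 = ciphertext = 0x221
s_1 = InvRound(s_0, k_4) = 0x021
s_2 = InvRound(s_1, k_3) = 0xFF5
s_3 = InvRound(s_2, k_2) = 0xDEE
s_4 = InvRound(s_3, k_1) = 0xD06
s_5 = InvRound(s_4, k_0) = 0x306

0x306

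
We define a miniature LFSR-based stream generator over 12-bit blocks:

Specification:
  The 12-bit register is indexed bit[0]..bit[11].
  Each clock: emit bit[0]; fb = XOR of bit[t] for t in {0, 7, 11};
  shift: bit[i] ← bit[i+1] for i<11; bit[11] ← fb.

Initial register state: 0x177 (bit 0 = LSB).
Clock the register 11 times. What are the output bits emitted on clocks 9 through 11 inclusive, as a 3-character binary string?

reg_0 = 0x177
clock 1: out=1, reg = 0x8BB
clock 2: out=1, reg = 0xC5D
clock 3: out=1, reg = 0x62E
clock 4: out=0, reg = 0x317
clock 5: out=1, reg = 0x98B
clock 6: out=1, reg = 0xCC5
clock 7: out=1, reg = 0xE62
clock 8: out=0, reg = 0xF31
clock 9: out=1, reg = 0x798
clock 10: out=0, reg = 0xBCC
clock 11: out=0, reg = 0x5E6

100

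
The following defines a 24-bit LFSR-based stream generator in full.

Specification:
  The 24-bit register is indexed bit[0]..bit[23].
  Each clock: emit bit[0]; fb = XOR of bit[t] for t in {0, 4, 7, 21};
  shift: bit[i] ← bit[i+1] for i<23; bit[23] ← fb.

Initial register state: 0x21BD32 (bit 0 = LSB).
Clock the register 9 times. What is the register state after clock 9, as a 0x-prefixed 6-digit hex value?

reg_0 = 0x21BD32
clock 1: out=0, reg = 0x10DE99
clock 2: out=1, reg = 0x886F4C
clock 3: out=0, reg = 0x4437A6
clock 4: out=0, reg = 0xA21BD3
clock 5: out=1, reg = 0x510DE9
clock 6: out=1, reg = 0x2886F4
clock 7: out=0, reg = 0x94437A
clock 8: out=0, reg = 0xCA21BD
clock 9: out=1, reg = 0xE510DE

0xE510DE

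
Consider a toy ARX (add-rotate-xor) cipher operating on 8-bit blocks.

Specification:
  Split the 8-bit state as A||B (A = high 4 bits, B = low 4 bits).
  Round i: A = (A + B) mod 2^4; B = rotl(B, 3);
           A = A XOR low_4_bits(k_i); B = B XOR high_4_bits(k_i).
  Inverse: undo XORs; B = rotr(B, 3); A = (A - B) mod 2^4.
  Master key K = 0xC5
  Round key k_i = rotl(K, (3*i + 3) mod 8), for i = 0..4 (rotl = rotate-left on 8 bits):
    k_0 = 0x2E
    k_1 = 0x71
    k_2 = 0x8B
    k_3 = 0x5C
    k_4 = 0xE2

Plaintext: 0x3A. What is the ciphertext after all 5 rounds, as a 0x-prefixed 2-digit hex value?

0xAF

s_0 = plaintext = 0x3A
s_1 = Round(s_0, k_0) = 0x37
s_2 = Round(s_1, k_1) = 0xBC
s_3 = Round(s_2, k_2) = 0xCE
s_4 = Round(s_3, k_3) = 0x62
s_5 = Round(s_4, k_4) = 0xAF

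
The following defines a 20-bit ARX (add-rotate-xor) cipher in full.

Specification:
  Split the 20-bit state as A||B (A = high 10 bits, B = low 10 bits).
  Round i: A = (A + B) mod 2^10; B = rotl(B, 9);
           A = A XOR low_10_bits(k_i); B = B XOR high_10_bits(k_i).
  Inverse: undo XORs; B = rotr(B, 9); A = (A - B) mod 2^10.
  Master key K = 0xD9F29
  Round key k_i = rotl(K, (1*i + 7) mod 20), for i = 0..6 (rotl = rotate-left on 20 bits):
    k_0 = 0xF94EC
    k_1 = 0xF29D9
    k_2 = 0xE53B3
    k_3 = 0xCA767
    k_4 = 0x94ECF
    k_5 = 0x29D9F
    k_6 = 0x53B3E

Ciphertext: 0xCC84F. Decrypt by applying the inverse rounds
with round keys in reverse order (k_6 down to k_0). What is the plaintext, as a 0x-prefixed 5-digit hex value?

s_0 = ciphertext = 0xCC84F
s_1 = InvRound(s_0, k_6) = 0x82A02
s_2 = InvRound(s_1, k_5) = 0x9294B
s_3 = InvRound(s_2, k_4) = 0x95231
s_4 = InvRound(s_3, k_3) = 0xC0E30
s_5 = InvRound(s_4, k_2) = 0x5A348
s_6 = InvRound(s_5, k_1) = 0xEB504
s_7 = InvRound(s_6, k_0) = 0x5F9C3

0x5F9C3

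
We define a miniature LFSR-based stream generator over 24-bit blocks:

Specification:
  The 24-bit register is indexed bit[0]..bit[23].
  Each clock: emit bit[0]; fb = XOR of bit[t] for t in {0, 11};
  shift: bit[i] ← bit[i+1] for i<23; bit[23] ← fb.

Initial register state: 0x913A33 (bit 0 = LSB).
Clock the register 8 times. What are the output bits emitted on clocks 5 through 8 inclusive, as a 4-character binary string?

reg_0 = 0x913A33
clock 1: out=1, reg = 0x489D19
clock 2: out=1, reg = 0x244E8C
clock 3: out=0, reg = 0x922746
clock 4: out=0, reg = 0x4913A3
clock 5: out=1, reg = 0xA489D1
clock 6: out=1, reg = 0x5244E8
clock 7: out=0, reg = 0x292274
clock 8: out=0, reg = 0x14913A

1100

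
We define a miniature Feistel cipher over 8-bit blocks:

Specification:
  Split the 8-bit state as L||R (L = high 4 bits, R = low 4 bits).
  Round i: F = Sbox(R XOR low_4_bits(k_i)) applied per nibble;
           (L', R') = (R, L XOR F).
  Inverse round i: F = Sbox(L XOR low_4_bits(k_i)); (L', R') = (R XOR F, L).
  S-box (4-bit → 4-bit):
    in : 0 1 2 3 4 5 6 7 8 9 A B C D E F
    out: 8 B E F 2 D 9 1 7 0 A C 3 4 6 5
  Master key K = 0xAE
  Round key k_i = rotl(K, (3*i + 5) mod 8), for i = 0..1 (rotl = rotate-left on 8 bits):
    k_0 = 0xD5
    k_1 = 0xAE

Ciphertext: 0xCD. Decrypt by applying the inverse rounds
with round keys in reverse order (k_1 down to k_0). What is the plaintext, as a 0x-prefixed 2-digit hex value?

s_0 = ciphertext = 0xCD
s_1 = InvRound(s_0, k_1) = 0x3C
s_2 = InvRound(s_1, k_0) = 0x53

0x53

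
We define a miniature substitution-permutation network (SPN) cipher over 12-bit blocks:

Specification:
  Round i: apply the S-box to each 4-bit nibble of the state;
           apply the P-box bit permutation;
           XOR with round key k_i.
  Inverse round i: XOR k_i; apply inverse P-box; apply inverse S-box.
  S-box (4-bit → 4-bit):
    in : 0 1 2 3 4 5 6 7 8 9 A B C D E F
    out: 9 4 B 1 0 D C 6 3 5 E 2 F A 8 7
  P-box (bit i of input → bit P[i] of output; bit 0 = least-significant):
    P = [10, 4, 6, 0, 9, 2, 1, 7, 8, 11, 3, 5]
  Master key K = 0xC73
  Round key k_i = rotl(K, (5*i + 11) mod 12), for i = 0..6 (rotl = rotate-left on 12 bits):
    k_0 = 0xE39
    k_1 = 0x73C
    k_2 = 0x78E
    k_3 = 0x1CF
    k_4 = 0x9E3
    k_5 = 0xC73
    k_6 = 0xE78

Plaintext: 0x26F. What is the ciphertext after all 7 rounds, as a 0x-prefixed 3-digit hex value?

0xC5D

s_0 = plaintext = 0x26F
s_1 = Round(s_0, k_0) = 0x3CB
s_2 = Round(s_1, k_1) = 0x4AA
s_3 = Round(s_2, k_2) = 0x759
s_4 = Round(s_3, k_3) = 0xF05
s_5 = Round(s_4, k_4) = 0x62A
s_6 = Round(s_5, k_5) = 0xE8E
s_7 = Round(s_6, k_6) = 0xC5D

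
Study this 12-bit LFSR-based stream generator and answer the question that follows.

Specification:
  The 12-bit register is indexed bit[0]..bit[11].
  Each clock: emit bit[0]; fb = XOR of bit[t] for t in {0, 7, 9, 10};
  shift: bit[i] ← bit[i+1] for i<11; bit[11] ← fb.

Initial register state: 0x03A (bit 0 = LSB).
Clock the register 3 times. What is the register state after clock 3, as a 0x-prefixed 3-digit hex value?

reg_0 = 0x03A
clock 1: out=0, reg = 0x01D
clock 2: out=1, reg = 0x80E
clock 3: out=0, reg = 0x407

0x407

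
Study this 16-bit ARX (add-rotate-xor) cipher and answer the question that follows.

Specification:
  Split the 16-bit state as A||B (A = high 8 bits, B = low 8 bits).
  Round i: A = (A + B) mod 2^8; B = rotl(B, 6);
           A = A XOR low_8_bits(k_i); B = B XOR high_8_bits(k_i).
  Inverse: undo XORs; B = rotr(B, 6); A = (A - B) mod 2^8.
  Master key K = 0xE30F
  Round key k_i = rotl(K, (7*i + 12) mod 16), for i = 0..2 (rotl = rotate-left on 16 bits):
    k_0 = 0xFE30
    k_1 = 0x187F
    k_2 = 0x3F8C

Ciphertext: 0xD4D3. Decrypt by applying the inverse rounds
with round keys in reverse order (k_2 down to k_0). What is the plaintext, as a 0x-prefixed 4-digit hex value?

0xDB41

s_0 = ciphertext = 0xD4D3
s_1 = InvRound(s_0, k_2) = 0xA5B3
s_2 = InvRound(s_1, k_1) = 0x2CAE
s_3 = InvRound(s_2, k_0) = 0xDB41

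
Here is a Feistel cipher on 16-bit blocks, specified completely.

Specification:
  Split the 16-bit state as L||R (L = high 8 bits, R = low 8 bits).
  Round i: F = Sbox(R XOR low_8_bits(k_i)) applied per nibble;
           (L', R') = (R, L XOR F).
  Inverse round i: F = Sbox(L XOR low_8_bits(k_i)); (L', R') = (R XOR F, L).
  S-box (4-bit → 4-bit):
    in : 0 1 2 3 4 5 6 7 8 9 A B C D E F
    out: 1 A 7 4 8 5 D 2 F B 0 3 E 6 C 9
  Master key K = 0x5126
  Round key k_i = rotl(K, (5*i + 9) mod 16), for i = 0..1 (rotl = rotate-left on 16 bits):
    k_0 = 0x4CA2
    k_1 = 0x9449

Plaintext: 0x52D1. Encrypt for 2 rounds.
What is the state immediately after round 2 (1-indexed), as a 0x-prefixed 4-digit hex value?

0x7698

s_0 = plaintext = 0x52D1
s_1 = Round(s_0, k_0) = 0xD176
s_2 = Round(s_1, k_1) = 0x7698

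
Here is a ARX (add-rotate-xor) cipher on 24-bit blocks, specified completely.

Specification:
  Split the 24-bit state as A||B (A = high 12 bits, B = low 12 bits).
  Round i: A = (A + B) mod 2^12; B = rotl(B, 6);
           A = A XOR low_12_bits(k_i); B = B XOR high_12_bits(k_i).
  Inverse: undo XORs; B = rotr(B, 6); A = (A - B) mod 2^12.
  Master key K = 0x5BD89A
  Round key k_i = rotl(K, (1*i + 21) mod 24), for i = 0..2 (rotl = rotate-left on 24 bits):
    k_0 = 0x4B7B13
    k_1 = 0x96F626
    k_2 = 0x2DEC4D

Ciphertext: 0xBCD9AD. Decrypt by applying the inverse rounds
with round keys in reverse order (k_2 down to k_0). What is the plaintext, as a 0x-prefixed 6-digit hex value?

s_0 = ciphertext = 0xBCD9AD
s_1 = InvRound(s_0, k_2) = 0xA93CED
s_2 = InvRound(s_1, k_1) = 0xC1F096
s_3 = InvRound(s_2, k_0) = 0xEBC850

0xEBC850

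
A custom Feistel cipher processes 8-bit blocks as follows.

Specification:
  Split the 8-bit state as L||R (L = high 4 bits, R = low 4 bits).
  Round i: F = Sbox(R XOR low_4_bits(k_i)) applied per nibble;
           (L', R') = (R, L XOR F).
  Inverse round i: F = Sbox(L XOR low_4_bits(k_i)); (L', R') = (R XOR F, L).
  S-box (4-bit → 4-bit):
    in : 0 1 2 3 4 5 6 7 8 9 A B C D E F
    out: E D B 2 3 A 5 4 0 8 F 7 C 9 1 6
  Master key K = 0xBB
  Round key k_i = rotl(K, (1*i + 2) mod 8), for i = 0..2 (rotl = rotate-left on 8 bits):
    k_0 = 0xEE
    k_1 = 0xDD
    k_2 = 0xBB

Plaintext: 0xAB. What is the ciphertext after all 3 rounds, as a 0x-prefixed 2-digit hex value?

s_0 = plaintext = 0xAB
s_1 = Round(s_0, k_0) = 0xB0
s_2 = Round(s_1, k_1) = 0x02
s_3 = Round(s_2, k_2) = 0x28

0x28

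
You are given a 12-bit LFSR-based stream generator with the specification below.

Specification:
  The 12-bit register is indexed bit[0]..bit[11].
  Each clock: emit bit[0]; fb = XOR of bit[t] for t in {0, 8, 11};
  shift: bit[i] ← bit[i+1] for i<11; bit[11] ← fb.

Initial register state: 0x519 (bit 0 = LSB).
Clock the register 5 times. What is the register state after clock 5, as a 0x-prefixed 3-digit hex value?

reg_0 = 0x519
clock 1: out=1, reg = 0x28C
clock 2: out=0, reg = 0x146
clock 3: out=0, reg = 0x8A3
clock 4: out=1, reg = 0x451
clock 5: out=1, reg = 0xA28

0xA28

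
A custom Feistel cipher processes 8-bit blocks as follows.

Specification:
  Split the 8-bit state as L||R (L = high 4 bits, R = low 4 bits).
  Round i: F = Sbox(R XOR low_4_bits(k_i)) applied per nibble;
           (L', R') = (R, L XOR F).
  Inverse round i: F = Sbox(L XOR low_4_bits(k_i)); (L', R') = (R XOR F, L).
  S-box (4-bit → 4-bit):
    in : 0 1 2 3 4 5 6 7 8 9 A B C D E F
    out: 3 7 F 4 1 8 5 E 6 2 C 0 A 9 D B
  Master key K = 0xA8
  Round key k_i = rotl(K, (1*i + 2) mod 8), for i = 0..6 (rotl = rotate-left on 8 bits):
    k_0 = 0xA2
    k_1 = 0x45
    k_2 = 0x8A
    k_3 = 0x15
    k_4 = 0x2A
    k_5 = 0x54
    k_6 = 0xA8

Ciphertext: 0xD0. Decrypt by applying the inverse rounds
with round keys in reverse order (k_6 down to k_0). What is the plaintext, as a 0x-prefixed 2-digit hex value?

s_0 = ciphertext = 0xD0
s_1 = InvRound(s_0, k_6) = 0x8D
s_2 = InvRound(s_1, k_5) = 0x78
s_3 = InvRound(s_2, k_4) = 0x17
s_4 = InvRound(s_3, k_3) = 0x61
s_5 = InvRound(s_4, k_2) = 0xB6
s_6 = InvRound(s_5, k_1) = 0xBB
s_7 = InvRound(s_6, k_0) = 0x9B

0x9B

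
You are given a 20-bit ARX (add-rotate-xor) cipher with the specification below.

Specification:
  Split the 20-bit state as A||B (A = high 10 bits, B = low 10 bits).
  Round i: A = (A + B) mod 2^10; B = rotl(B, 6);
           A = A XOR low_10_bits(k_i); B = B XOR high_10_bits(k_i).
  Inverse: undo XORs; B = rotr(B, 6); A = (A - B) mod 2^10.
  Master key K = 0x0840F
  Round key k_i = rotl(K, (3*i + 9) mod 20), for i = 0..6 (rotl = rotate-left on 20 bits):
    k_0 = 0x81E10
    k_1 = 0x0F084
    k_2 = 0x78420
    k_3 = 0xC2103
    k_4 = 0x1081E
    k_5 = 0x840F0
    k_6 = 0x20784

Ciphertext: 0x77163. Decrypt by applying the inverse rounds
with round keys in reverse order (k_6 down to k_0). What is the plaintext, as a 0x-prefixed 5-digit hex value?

0xBFAF0

s_0 = ciphertext = 0x77163
s_1 = InvRound(s_0, k_6) = 0x0C627
s_2 = InvRound(s_1, k_5) = 0x54770
s_3 = InvRound(s_2, k_4) = 0x88F2C
s_4 = InvRound(s_3, k_3) = 0x38240
s_5 = InvRound(s_4, k_2) = 0xA8A1E
s_6 = InvRound(s_5, k_1) = 0xFFA28
s_7 = InvRound(s_6, k_0) = 0xBFAF0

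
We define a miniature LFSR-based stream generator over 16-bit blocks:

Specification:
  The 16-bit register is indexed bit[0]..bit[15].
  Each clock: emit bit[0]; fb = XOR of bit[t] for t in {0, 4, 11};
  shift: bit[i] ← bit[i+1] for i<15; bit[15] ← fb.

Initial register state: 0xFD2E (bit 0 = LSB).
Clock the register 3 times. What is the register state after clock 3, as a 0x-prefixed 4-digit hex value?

reg_0 = 0xFD2E
clock 1: out=0, reg = 0xFE97
clock 2: out=1, reg = 0xFF4B
clock 3: out=1, reg = 0x7FA5

0x7FA5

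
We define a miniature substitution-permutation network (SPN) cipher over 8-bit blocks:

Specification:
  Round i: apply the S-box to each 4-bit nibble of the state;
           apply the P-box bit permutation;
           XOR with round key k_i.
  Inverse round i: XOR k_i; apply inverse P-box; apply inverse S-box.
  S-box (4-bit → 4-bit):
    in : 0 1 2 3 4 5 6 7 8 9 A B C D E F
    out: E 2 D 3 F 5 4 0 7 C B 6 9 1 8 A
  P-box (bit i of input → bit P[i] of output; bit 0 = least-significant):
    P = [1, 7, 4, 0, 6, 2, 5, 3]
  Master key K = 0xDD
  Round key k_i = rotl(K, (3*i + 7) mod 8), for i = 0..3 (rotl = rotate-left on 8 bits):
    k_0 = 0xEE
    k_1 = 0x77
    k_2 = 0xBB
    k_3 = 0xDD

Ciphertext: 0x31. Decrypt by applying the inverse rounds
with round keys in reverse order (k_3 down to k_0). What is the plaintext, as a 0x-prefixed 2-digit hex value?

0xA7

s_0 = ciphertext = 0x31
s_1 = InvRound(s_0, k_3) = 0x41
s_2 = InvRound(s_1, k_2) = 0x28
s_3 = InvRound(s_2, k_1) = 0xA2
s_4 = InvRound(s_3, k_0) = 0xA7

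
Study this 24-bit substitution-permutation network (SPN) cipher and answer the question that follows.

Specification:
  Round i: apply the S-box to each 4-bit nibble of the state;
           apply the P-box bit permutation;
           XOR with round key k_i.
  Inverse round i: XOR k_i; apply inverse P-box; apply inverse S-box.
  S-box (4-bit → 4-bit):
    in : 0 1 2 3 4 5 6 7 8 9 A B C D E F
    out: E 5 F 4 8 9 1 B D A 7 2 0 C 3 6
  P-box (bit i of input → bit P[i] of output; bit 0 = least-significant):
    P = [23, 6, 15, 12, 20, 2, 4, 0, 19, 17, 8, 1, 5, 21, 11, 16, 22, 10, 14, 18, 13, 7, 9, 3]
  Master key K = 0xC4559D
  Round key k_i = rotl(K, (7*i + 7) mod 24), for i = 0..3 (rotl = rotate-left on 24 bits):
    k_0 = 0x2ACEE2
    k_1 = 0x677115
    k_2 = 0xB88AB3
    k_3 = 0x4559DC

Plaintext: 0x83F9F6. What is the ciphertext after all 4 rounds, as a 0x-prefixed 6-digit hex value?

s_0 = plaintext = 0x83F9F6
s_1 = Round(s_0, k_0) = 0x88A4FC
s_2 = Round(s_1, k_1) = 0x031B2B
s_3 = Round(s_2, k_2) = 0xAAC04E
s_4 = Round(s_3, k_3) = 0x873E1F

0x873E1F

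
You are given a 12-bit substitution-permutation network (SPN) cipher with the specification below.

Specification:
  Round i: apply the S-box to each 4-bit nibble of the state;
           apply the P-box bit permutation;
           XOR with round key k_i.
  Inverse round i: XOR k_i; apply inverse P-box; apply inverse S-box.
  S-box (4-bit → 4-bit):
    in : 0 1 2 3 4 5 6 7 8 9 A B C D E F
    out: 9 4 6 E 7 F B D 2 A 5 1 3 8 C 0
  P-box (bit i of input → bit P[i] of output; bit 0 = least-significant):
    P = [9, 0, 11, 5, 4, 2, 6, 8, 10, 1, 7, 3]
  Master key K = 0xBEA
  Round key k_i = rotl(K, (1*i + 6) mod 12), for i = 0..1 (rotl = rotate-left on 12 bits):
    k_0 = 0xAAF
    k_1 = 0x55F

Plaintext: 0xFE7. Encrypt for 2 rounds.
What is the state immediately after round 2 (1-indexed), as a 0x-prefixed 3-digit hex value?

0x5CB

s_0 = plaintext = 0xFE7
s_1 = Round(s_0, k_0) = 0x1CF
s_2 = Round(s_1, k_1) = 0x5CB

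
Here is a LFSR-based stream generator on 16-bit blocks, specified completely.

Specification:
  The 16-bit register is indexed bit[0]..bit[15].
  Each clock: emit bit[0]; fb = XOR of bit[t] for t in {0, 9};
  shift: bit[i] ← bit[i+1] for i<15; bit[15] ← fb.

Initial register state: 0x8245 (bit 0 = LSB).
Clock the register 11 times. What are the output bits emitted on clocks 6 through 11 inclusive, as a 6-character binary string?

reg_0 = 0x8245
clock 1: out=1, reg = 0x4122
clock 2: out=0, reg = 0x2091
clock 3: out=1, reg = 0x9048
clock 4: out=0, reg = 0x4824
clock 5: out=0, reg = 0x2412
clock 6: out=0, reg = 0x1209
clock 7: out=1, reg = 0x0904
clock 8: out=0, reg = 0x0482
clock 9: out=0, reg = 0x0241
clock 10: out=1, reg = 0x0120
clock 11: out=0, reg = 0x0090

010010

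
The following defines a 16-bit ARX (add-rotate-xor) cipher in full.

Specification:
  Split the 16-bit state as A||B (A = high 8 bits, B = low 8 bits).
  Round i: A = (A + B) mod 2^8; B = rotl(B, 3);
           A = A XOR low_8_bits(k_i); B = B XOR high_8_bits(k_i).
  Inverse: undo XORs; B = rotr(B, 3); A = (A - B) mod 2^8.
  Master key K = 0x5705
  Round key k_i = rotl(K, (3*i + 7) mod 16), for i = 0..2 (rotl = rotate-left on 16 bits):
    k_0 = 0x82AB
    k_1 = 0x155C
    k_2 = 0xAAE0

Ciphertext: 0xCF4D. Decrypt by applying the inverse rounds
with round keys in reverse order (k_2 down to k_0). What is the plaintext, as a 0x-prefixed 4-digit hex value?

s_0 = ciphertext = 0xCF4D
s_1 = InvRound(s_0, k_2) = 0x33FC
s_2 = InvRound(s_1, k_1) = 0x323D
s_3 = InvRound(s_2, k_0) = 0xA2F7

0xA2F7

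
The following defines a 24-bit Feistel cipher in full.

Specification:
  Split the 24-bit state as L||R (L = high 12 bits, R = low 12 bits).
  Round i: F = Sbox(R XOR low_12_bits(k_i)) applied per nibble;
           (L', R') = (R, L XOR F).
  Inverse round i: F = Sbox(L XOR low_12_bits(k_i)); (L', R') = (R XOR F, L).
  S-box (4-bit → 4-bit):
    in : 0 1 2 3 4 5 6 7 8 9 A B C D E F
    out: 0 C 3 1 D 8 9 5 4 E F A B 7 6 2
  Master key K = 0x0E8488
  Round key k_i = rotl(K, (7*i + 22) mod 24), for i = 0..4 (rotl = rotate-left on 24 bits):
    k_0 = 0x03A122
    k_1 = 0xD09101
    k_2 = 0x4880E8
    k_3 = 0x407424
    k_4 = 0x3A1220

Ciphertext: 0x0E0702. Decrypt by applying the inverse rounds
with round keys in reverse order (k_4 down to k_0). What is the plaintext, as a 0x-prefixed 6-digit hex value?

s_0 = ciphertext = 0x0E0702
s_1 = InvRound(s_0, k_4) = 0x4B20E0
s_2 = InvRound(s_1, k_3) = 0x0094B2
s_3 = InvRound(s_2, k_2) = 0x4DE009
s_4 = InvRound(s_3, k_1) = 0x87B4DE
s_5 = InvRound(s_4, k_0) = 0xA5087B

0xA5087B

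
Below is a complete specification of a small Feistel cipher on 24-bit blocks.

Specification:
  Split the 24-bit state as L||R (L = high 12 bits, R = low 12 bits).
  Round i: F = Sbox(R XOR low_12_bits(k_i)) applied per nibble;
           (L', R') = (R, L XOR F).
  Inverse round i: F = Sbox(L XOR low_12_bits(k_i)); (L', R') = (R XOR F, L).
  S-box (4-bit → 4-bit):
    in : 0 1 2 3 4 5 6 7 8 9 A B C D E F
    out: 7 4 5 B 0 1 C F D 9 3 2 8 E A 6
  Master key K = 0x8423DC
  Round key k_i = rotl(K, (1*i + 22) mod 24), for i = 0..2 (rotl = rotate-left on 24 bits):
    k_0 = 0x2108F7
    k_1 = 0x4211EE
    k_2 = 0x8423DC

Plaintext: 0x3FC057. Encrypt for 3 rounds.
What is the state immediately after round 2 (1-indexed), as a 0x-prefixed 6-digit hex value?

0xECB606

s_0 = plaintext = 0x3FC057
s_1 = Round(s_0, k_0) = 0x057ECB
s_2 = Round(s_1, k_1) = 0xECB606
s_3 = Round(s_2, k_2) = 0x606F28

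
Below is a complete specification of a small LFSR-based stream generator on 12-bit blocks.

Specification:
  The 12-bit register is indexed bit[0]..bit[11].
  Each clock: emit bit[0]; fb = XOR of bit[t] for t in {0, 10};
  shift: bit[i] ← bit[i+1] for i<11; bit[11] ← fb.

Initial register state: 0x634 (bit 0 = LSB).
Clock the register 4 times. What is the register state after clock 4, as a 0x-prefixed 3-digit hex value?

0x163

reg_0 = 0x634
clock 1: out=0, reg = 0xB1A
clock 2: out=0, reg = 0x58D
clock 3: out=1, reg = 0x2C6
clock 4: out=0, reg = 0x163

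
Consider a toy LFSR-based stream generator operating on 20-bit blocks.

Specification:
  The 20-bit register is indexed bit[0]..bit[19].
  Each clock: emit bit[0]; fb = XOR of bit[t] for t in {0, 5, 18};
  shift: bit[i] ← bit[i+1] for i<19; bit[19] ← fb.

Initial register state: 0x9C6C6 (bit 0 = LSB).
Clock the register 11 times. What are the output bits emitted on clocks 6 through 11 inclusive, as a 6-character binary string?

reg_0 = 0x9C6C6
clock 1: out=0, reg = 0x4E363
clock 2: out=1, reg = 0xA71B1
clock 3: out=1, reg = 0x538D8
clock 4: out=0, reg = 0xA9C6C
clock 5: out=0, reg = 0xD4E36
clock 6: out=0, reg = 0x6A71B
clock 7: out=1, reg = 0x3538D
clock 8: out=1, reg = 0x9A9C6
clock 9: out=0, reg = 0x4D4E3
clock 10: out=1, reg = 0xA6A71
clock 11: out=1, reg = 0x53538

011011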